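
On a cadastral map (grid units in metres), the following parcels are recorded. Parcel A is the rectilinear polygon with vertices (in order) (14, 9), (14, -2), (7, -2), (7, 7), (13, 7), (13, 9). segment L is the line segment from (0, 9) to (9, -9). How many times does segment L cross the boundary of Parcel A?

The segment lies entirely outside Parcel A and never meets its boundary.

0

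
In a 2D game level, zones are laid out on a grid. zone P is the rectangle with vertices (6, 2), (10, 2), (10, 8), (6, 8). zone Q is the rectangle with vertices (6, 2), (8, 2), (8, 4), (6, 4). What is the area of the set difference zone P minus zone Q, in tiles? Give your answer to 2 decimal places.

20.00

|zone P∩zone Q|: x∈[6,8], y∈[2,4] → 2·2 = 4.
|zone P| = 24.
|zone P ∖ zone Q| = |zone P| − |zone P∩zone Q| = 24 − 4 = 20.00.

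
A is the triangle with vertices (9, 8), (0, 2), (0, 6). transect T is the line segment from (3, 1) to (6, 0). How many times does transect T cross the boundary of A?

0

The segment lies entirely outside A and never meets its boundary.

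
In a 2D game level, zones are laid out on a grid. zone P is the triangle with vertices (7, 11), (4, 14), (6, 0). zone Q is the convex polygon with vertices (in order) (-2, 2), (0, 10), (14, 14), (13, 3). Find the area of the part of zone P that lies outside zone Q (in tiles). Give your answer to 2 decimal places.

|zone P| = 18, |zone P∩zone Q| = 14.638.
|zone P ∖ zone Q| = |zone P| − |zone P∩zone Q| = 18 − 14.638 = 3.36.

3.36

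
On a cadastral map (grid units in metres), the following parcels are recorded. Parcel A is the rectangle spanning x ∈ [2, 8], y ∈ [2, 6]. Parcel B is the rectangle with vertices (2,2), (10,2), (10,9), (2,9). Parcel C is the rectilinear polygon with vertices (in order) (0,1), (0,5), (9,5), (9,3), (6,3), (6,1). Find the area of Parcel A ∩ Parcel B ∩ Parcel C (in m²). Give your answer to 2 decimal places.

16.00

The intersection is the polygon with vertices (8,3), (6,3), (6,2), (2,2), (2,5), (8,5).
By the shoelace formula its area is 16.00.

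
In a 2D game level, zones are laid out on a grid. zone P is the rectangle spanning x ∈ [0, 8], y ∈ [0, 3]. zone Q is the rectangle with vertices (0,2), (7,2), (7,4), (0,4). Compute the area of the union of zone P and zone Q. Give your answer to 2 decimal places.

31.00

By inclusion–exclusion:
Individual areas: |zone P| = 24, |zone Q| = 14.
|zone P∩zone Q|: x∈[0,7], y∈[2,3] → 7·1 = 7.
|zone P ∪ zone Q| = 38 − 7 = 31.00.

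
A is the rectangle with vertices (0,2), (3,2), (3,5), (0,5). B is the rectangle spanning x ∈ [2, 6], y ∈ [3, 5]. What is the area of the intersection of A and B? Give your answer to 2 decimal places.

|A∩B|: x∈[2,3], y∈[3,5] → 1·2 = 2.

2.00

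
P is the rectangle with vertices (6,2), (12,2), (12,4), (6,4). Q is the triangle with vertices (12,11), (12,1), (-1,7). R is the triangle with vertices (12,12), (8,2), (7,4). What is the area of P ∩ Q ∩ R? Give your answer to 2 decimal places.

1.45

The intersection is the polygon with vertices (7.45,3.1), (7,4), (8.8,4), (8.286,2.714).
By the shoelace formula its area is 1.45.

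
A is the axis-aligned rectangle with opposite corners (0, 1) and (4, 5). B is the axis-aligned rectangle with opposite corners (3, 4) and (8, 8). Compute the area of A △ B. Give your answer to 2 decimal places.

34.00

|A∩B|: x∈[3,4], y∈[4,5] → 1·1 = 1.
|A △ B| = |A| + |B| − 2·|A∩B| = 16 + 20 − 2 = 34.00.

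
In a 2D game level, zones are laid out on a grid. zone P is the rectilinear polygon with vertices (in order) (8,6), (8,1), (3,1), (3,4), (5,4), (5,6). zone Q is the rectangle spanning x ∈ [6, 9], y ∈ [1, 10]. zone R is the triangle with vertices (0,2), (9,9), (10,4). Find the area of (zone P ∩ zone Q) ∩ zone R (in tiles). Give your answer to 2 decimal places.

The region (zone P ∩ zone Q) ∩ zone R is the polygon with vertices (6,6), (8,6), (8,3.6), (6,3.2).
By the shoelace formula its area is 5.20.

5.20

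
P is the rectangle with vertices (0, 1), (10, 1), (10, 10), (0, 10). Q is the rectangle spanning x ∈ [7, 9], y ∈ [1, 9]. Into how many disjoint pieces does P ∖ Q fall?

1

P ∖ Q is a single connected region.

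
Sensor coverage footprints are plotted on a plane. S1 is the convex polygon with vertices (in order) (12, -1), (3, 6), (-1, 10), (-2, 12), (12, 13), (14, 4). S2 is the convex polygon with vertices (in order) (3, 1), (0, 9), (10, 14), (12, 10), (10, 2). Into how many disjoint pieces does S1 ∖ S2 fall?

S1 ∖ S2 splits into 2 disjoint pieces (area 29.75, area 15.1667).

2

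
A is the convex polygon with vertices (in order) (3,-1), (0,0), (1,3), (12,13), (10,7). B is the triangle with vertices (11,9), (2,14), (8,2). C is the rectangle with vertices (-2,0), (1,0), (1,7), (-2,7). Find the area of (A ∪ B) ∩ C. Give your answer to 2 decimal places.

The region (A ∪ B) ∩ C is the polygon with vertices (1,3), (1,0), (0,0).
By the shoelace formula its area is 1.50.

1.50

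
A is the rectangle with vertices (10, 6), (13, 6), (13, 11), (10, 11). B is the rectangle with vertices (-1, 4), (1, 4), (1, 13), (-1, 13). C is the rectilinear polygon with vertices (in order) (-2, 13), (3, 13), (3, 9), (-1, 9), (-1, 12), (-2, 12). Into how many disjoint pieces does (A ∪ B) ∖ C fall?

(A ∪ B) ∖ C splits into 2 disjoint pieces (area 15, area 10).

2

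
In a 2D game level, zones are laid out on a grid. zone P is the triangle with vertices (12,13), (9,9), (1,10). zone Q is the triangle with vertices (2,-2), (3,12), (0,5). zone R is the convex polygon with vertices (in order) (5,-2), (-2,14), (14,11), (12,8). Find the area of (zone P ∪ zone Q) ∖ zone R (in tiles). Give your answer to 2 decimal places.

|zone P ∪ zone Q| = 34.5858.
|(zone P ∪ zone Q) ∩ zone R| = 21.9788.
|(zone P ∪ zone Q) ∖ zone R| = 34.5858 − 21.9788 = 12.61.

12.61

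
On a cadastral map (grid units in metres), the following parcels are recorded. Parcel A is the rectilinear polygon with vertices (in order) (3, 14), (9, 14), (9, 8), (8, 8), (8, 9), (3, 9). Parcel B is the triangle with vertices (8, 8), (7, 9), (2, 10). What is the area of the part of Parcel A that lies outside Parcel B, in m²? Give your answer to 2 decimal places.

|Parcel A| = 31, |Parcel A∩Parcel B| = 0.9333.
|Parcel A ∖ Parcel B| = |Parcel A| − |Parcel A∩Parcel B| = 31 − 0.9333 = 30.07.

30.07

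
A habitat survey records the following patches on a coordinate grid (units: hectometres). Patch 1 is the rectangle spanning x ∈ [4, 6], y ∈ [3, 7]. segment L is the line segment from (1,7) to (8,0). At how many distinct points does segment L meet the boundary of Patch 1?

The segment meets the boundary at (4,4), (5,3).

2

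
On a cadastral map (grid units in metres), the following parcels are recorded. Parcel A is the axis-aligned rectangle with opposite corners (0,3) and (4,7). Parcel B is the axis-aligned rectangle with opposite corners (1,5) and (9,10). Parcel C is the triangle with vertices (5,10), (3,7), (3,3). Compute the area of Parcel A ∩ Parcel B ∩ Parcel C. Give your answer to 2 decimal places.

The intersection is the polygon with vertices (4,6.5), (3.571,5), (3,5), (3,7), (4,7).
By the shoelace formula its area is 1.68.

1.68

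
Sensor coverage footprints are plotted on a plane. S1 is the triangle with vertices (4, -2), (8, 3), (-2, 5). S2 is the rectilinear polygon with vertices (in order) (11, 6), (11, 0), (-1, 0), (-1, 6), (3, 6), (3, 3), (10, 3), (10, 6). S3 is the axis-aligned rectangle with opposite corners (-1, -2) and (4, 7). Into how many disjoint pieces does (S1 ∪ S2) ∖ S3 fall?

2

(S1 ∪ S2) ∖ S3 splits into 2 disjoint pieces (area 0.4833, area 27.2).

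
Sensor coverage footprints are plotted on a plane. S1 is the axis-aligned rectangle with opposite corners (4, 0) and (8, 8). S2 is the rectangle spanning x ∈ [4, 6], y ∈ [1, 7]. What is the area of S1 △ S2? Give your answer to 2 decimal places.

|S1∩S2|: x∈[4,6], y∈[1,7] → 2·6 = 12.
|S1 △ S2| = |S1| + |S2| − 2·|S1∩S2| = 32 + 12 − 24 = 20.00.

20.00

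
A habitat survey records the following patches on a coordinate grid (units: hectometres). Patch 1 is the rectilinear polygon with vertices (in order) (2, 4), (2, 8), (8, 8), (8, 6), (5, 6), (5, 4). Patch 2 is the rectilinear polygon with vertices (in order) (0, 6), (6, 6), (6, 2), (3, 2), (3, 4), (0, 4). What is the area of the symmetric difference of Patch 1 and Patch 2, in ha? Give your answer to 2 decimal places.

24.00

|Patch 1| = 18, |Patch 2| = 18, |Patch 1∩Patch 2| = 6.
|Patch 1 △ Patch 2| = |Patch 1| + |Patch 2| − 2·|Patch 1∩Patch 2| = 18 + 18 − 12 = 24.00.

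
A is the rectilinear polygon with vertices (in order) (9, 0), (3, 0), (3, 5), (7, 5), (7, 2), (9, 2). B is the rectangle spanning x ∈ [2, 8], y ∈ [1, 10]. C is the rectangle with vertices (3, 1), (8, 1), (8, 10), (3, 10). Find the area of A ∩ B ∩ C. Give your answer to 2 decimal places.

17.00

The intersection is the polygon with vertices (7,5), (7,2), (8,2), (8,1), (3,1), (3,5).
By the shoelace formula its area is 17.00.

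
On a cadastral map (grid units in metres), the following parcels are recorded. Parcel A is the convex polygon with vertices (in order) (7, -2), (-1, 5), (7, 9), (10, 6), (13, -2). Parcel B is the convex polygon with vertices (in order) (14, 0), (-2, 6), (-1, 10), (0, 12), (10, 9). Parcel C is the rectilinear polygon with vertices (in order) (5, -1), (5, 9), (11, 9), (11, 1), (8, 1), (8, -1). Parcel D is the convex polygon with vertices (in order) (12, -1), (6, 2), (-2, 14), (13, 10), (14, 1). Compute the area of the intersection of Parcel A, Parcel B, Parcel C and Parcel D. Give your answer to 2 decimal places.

30.66

The intersection is the polygon with vertices (11,3.333), (11,1.125), (5.111,3.333), (5,3.5), (5,8), (7,9), (10,6).
By the shoelace formula its area is 30.66.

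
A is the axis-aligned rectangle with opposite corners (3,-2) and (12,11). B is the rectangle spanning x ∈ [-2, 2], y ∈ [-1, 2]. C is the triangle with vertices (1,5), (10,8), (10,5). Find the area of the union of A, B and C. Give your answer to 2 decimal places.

129.67

By inclusion–exclusion:
Individual areas: |A| = 117, |B| = 12, |C| = 13.5.
|A∩B| = 0 (no overlap).
|A∩C| = 12.8333.
|B∩C| = 0.
|A∩B∩C| = 0.
|A ∪ B ∪ C| = 142.5 − 12.8333 + 0 = 129.67.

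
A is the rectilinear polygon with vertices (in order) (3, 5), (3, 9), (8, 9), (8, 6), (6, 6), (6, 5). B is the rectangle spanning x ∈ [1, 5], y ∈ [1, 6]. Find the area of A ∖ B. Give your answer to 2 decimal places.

|A| = 18, |A∩B| = 2.
|A ∖ B| = |A| − |A∩B| = 18 − 2 = 16.00.

16.00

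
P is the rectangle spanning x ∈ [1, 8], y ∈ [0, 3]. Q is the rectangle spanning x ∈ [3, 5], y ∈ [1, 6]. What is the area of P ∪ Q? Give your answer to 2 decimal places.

By inclusion–exclusion:
Individual areas: |P| = 21, |Q| = 10.
|P∩Q|: x∈[3,5], y∈[1,3] → 2·2 = 4.
|P ∪ Q| = 31 − 4 = 27.00.

27.00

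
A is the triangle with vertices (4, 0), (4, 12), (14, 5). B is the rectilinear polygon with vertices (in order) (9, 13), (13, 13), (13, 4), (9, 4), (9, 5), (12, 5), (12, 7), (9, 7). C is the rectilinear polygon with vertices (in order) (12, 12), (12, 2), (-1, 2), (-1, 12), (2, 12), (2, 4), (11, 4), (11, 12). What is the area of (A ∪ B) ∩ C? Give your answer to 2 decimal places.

|A ∪ B| = 83.5929.
|(A ∪ B) ∩ C| = 19.74.

19.74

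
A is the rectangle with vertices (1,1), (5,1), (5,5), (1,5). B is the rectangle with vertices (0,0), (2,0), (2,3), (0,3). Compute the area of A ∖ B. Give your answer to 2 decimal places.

|A∩B|: x∈[1,2], y∈[1,3] → 1·2 = 2.
|A| = 16.
|A ∖ B| = |A| − |A∩B| = 16 − 2 = 14.00.

14.00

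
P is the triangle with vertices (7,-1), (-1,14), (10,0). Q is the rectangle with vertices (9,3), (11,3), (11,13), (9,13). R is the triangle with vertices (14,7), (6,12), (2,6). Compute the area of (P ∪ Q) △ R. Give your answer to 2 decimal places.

63.79

|P ∪ Q| = 46.5.
|(P ∪ Q) ∩ R| = 8.3566.
|(P ∪ Q) △ R| = 46.5 + 34 − 16.7132 = 63.79.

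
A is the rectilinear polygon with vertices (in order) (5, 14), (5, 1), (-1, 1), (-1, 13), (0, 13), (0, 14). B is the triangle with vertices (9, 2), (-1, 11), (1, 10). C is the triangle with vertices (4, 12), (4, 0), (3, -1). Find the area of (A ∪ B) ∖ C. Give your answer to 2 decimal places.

73.15

|A ∪ B| = 77.8.
|(A ∪ B) ∩ C| = 4.6538.
|(A ∪ B) ∖ C| = 77.8 − 4.6538 = 73.15.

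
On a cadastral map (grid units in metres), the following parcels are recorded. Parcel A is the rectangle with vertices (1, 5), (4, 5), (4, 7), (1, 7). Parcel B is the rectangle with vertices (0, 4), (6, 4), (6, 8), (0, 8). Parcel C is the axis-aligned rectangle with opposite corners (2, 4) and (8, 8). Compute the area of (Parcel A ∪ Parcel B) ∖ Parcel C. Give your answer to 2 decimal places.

|Parcel A ∪ Parcel B| = 24.
|(Parcel A ∪ Parcel B) ∩ Parcel C| = 16.
|(Parcel A ∪ Parcel B) ∖ Parcel C| = 24 − 16 = 8.00.

8.00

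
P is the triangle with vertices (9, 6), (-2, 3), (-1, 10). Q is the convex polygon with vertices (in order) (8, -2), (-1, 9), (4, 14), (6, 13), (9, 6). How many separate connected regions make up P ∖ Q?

P ∖ Q is a single connected region.

1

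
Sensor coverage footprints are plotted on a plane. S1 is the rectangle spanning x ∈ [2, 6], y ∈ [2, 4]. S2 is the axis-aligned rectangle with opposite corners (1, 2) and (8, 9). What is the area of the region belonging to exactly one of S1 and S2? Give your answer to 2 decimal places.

41.00

|S1∩S2|: x∈[2,6], y∈[2,4] → 4·2 = 8.
|S1 △ S2| = |S1| + |S2| − 2·|S1∩S2| = 8 + 49 − 16 = 41.00.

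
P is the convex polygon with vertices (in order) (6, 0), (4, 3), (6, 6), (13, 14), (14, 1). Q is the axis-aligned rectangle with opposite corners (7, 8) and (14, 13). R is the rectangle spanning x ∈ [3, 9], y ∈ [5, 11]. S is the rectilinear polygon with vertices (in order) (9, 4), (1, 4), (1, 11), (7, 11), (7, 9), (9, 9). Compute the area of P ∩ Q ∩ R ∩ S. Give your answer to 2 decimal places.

0.81

The intersection is the polygon with vertices (8.625,9), (9,9), (9,8), (7.75,8).
By the shoelace formula its area is 0.81.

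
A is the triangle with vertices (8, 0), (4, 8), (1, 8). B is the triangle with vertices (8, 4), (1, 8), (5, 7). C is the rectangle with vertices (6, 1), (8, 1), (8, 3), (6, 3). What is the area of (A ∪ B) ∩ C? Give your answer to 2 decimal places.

The region (A ∪ B) ∩ C is the polygon with vertices (6,2.286), (6,3), (6.5,3), (7.5,1), (7.125,1).
By the shoelace formula its area is 1.28.

1.28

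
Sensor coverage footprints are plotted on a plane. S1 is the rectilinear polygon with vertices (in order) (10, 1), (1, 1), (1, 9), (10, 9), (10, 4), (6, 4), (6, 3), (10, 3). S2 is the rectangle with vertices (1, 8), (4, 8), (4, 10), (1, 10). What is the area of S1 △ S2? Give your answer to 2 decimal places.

68.00

|S1| = 68, |S2| = 6, |S1∩S2| = 3.
|S1 △ S2| = |S1| + |S2| − 2·|S1∩S2| = 68 + 6 − 6 = 68.00.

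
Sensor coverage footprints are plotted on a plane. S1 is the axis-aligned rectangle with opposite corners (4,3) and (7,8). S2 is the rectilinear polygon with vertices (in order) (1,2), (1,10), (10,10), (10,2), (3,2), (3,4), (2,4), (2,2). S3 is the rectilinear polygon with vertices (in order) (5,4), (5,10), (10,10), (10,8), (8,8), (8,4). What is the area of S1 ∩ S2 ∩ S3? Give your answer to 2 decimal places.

8.00

The intersection is the polygon with vertices (7,8), (7,4), (5,4), (5,8).
By the shoelace formula its area is 8.00.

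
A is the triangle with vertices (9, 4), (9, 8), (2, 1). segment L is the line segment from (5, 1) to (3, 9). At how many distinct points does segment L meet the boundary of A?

The segment meets the boundary at (4.4,3.4), (4.71,2.161).

2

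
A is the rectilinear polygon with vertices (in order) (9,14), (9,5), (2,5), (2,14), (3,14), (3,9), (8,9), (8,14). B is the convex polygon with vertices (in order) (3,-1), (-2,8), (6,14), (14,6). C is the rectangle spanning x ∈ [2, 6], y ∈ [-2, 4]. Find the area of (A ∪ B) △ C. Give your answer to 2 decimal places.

119.65

|A ∪ B| = 128.125.
|(A ∪ B) ∩ C| = 16.2364.
|(A ∪ B) △ C| = 128.125 + 24 − 32.4727 = 119.65.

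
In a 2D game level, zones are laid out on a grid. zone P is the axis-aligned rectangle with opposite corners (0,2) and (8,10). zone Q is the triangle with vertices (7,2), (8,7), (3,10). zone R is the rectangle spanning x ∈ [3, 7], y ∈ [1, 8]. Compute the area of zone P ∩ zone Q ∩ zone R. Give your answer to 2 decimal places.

8.87

The intersection is the polygon with vertices (4,8), (6.333,8), (7,7.6), (7,2).
By the shoelace formula its area is 8.87.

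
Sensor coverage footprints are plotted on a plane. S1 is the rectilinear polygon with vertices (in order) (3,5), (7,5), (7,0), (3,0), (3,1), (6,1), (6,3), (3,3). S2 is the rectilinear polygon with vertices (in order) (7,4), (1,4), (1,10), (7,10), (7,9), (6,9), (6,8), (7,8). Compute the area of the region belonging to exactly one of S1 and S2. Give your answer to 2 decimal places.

|S1| = 14, |S2| = 35, |S1∩S2| = 4.
|S1 △ S2| = |S1| + |S2| − 2·|S1∩S2| = 14 + 35 − 8 = 41.00.

41.00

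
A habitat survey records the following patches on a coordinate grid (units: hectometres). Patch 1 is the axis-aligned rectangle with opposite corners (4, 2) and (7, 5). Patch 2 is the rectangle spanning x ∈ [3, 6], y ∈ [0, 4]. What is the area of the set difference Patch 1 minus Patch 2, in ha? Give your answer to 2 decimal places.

|Patch 1∩Patch 2|: x∈[4,6], y∈[2,4] → 2·2 = 4.
|Patch 1| = 9.
|Patch 1 ∖ Patch 2| = |Patch 1| − |Patch 1∩Patch 2| = 9 − 4 = 5.00.

5.00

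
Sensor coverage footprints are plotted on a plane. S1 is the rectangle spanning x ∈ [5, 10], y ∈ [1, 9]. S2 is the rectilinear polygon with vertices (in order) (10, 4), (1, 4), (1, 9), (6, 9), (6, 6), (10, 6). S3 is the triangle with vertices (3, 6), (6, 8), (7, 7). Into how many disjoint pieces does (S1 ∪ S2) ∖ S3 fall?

(S1 ∪ S2) ∖ S3 is a single connected region.

1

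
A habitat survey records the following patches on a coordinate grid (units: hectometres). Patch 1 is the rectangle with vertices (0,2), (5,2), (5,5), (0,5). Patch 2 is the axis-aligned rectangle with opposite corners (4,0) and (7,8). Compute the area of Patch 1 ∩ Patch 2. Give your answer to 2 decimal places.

|Patch 1∩Patch 2|: x∈[4,5], y∈[2,5] → 1·3 = 3.

3.00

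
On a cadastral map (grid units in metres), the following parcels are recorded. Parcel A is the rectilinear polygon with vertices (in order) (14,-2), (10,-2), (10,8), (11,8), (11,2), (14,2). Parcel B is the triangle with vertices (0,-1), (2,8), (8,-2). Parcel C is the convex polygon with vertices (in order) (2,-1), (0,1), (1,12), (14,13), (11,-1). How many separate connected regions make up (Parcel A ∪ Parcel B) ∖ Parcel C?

(Parcel A ∪ Parcel B) ∖ Parcel C splits into 2 disjoint pieces (area 12.0357, area 5.3364).

2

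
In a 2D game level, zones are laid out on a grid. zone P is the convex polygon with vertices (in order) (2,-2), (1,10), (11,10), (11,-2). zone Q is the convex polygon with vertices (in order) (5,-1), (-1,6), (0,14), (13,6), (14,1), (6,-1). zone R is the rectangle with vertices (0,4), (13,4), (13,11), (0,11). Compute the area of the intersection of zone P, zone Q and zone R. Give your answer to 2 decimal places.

52.27

The intersection is the polygon with vertices (6.5,10), (11,7.231), (11,4), (1.5,4), (1,10).
By the shoelace formula its area is 52.27.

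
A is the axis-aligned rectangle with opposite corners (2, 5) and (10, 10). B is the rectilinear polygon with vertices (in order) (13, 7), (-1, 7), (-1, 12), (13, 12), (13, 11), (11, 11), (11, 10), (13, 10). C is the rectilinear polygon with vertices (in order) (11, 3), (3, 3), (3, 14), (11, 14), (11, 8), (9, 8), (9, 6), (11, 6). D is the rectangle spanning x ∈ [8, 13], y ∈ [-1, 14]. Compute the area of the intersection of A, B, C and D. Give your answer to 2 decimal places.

The intersection is the polygon with vertices (10,8), (9,8), (9,7), (8,7), (8,10), (10,10).
By the shoelace formula its area is 5.00.

5.00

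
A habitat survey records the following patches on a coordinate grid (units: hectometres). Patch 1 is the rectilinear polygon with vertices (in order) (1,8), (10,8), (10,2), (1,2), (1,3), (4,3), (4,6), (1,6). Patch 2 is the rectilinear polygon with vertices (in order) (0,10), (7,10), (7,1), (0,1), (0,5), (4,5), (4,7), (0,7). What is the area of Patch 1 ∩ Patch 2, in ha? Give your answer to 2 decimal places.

24.00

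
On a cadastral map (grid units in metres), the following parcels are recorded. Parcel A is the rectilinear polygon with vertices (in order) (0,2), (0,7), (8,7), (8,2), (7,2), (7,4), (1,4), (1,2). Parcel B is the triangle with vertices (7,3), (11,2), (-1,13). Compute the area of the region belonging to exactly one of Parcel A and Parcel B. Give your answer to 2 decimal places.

29.27

|Parcel A| = 28, |Parcel B| = 16, |Parcel A∩Parcel B| = 7.3636.
|Parcel A △ Parcel B| = |Parcel A| + |Parcel B| − 2·|Parcel A∩Parcel B| = 28 + 16 − 14.7273 = 29.27.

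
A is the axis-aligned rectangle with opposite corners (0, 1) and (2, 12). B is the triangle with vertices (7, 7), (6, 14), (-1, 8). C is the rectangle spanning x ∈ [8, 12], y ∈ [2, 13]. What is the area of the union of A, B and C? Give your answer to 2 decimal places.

By inclusion–exclusion:
Individual areas: |A| = 22, |B| = 27.5, |C| = 44.
|A∩B| = 3.9286.
|A∩C| = 0 (no overlap).
|B∩C| = 0.
|A∩B∩C| = 0.
|A ∪ B ∪ C| = 93.5 − 3.9286 + 0 = 89.57.

89.57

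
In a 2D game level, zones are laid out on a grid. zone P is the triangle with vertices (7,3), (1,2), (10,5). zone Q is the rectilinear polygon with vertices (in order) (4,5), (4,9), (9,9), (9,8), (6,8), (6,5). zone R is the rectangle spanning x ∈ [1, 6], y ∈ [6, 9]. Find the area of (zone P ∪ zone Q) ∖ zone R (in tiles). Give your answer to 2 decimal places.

|zone P ∪ zone Q| = 15.5.
|(zone P ∪ zone Q) ∩ zone R| = 6.
|(zone P ∪ zone Q) ∖ zone R| = 15.5 − 6 = 9.50.

9.50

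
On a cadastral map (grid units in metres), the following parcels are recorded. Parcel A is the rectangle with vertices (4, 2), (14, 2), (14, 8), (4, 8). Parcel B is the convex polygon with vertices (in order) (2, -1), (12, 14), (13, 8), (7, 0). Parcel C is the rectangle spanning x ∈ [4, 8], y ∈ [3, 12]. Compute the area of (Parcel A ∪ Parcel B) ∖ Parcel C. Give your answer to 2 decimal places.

66.00

|Parcel A ∪ Parcel B| = 86.
|(Parcel A ∪ Parcel B) ∩ Parcel C| = 20.
|(Parcel A ∪ Parcel B) ∖ Parcel C| = 86 − 20 = 66.00.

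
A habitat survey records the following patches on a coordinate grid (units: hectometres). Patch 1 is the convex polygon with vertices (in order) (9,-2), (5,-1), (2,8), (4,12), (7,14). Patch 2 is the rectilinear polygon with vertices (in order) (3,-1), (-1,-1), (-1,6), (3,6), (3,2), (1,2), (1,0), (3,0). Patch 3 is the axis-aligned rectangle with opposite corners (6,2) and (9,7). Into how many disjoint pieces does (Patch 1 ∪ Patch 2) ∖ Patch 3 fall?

(Patch 1 ∪ Patch 2) ∖ Patch 3 is a single connected region.

1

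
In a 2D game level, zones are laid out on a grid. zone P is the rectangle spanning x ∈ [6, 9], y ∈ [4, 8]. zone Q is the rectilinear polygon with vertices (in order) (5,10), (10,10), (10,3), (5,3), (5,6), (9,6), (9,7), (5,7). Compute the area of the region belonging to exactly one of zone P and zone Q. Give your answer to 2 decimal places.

|zone P| = 12, |zone Q| = 31, |zone P∩zone Q| = 9.
|zone P △ zone Q| = |zone P| + |zone Q| − 2·|zone P∩zone Q| = 12 + 31 − 18 = 25.00.

25.00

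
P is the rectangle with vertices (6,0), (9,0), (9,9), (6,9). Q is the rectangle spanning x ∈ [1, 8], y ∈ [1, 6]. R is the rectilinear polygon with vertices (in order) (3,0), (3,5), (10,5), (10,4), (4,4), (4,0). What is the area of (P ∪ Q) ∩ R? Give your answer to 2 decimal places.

The region (P ∪ Q) ∩ R is the polygon with vertices (9,4), (4,4), (4,1), (3,1), (3,5), (9,5).
By the shoelace formula its area is 9.00.

9.00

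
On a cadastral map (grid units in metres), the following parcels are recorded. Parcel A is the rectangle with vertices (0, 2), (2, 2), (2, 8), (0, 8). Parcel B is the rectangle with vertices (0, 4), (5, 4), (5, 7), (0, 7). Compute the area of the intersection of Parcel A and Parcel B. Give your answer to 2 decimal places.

6.00

|Parcel A∩Parcel B|: x∈[0,2], y∈[4,7] → 2·3 = 6.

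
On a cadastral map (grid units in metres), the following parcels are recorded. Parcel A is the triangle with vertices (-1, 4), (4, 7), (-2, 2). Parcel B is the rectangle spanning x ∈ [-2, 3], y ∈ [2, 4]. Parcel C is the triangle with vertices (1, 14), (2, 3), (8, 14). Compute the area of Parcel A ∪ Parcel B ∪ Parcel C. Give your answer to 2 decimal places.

49.71

By inclusion–exclusion:
Individual areas: |Parcel A| = 3.5, |Parcel B| = 10, |Parcel C| = 38.5.
|Parcel A∩Parcel B| = 1.4.
|Parcel A∩Parcel C| = 0.5746.
|Parcel B∩Parcel C| = 0.3182.
|Parcel A∩Parcel B∩Parcel C| = 0.
|Parcel A ∪ Parcel B ∪ Parcel C| = 52 − 2.2927 + 0 = 49.71.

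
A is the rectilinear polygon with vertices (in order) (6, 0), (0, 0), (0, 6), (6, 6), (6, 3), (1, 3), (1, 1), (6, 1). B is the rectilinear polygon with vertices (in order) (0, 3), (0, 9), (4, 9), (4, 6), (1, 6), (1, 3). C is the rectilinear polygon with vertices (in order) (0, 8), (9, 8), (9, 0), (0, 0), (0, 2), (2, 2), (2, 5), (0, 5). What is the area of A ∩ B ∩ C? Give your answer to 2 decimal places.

1.00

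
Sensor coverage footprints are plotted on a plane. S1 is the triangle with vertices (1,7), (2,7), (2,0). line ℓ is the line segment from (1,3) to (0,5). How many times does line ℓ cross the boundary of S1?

The segment lies entirely outside S1 and never meets its boundary.

0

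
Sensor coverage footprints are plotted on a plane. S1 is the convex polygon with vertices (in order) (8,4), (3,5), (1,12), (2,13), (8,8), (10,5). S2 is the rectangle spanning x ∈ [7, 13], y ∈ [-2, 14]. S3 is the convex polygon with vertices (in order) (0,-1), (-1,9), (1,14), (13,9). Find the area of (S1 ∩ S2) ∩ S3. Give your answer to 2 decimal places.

5.43

The region (S1 ∩ S2) ∩ S3 is the polygon with vertices (7,8.833), (8,8), (9.254,6.119), (7,4.385).
By the shoelace formula its area is 5.43.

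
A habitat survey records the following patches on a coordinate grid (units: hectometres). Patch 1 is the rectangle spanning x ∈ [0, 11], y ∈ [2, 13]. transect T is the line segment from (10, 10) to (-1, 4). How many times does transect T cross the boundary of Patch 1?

1

The segment meets the boundary at (0,4.545).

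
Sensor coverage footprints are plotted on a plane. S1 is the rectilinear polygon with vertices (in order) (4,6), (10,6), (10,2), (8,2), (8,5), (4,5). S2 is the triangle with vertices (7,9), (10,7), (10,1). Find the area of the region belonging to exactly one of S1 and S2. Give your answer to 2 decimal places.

|S1| = 12, |S2| = 9, |S1∩S2| = 4.5.
|S1 △ S2| = |S1| + |S2| − 2·|S1∩S2| = 12 + 9 − 9 = 12.00.

12.00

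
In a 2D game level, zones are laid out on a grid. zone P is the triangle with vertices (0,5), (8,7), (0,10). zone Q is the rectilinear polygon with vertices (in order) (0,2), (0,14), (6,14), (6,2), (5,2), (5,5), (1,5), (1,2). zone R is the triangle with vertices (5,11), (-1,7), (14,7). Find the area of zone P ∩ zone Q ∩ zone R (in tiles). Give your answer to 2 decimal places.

The intersection is the polygon with vertices (0,7.667), (2.24,9.16), (6,7.75), (6,7), (0,7).
By the shoelace formula its area is 8.64.

8.64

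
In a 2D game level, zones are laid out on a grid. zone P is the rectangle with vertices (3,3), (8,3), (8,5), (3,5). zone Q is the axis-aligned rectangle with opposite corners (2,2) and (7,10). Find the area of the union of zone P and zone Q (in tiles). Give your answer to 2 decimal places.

42.00

By inclusion–exclusion:
Individual areas: |zone P| = 10, |zone Q| = 40.
|zone P∩zone Q|: x∈[3,7], y∈[3,5] → 4·2 = 8.
|zone P ∪ zone Q| = 50 − 8 = 42.00.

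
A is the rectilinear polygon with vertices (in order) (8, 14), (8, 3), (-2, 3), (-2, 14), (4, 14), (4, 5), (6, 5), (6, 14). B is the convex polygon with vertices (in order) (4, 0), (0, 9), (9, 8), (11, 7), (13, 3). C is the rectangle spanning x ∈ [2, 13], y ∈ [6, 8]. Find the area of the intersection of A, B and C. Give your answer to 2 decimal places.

8.00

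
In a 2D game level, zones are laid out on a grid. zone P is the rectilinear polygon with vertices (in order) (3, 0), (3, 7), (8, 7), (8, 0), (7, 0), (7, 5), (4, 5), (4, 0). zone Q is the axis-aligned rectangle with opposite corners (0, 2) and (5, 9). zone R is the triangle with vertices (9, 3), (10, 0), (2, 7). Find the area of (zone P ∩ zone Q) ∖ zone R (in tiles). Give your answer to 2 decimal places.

|zone P ∩ zone Q| = 7.
|(zone P ∩ zone Q) ∩ zone R| = 0.9911.
|(zone P ∩ zone Q) ∖ zone R| = 7 − 0.9911 = 6.01.

6.01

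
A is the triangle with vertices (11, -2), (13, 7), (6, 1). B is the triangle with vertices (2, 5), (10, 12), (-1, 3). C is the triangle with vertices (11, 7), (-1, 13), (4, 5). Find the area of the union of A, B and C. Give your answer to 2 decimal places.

60.01

By inclusion–exclusion:
Individual areas: |A| = 25.5, |B| = 2.5, |C| = 33.
|A∩B| = 0.
|A∩C| = 0.
|B∩C| = 0.9906.
|A∩B∩C| = 0.
|A ∪ B ∪ C| = 61 − 0.9906 + 0 = 60.01.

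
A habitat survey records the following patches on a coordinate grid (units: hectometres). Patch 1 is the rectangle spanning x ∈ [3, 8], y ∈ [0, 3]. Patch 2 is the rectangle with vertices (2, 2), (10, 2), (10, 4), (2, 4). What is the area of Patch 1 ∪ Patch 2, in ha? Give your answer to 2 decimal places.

By inclusion–exclusion:
Individual areas: |Patch 1| = 15, |Patch 2| = 16.
|Patch 1∩Patch 2|: x∈[3,8], y∈[2,3] → 5·1 = 5.
|Patch 1 ∪ Patch 2| = 31 − 5 = 26.00.

26.00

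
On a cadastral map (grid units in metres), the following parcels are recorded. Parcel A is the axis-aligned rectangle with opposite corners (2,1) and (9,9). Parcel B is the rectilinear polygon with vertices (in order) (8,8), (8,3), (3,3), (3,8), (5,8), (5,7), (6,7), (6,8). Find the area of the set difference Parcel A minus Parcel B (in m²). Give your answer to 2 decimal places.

|Parcel A| = 56, |Parcel A∩Parcel B| = 24.
|Parcel A ∖ Parcel B| = |Parcel A| − |Parcel A∩Parcel B| = 56 − 24 = 32.00.

32.00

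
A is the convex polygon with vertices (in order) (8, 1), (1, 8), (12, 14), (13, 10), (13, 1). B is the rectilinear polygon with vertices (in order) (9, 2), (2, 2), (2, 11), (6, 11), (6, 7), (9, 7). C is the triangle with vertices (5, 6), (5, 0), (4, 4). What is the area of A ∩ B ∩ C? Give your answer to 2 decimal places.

The intersection is the polygon with vertices (4.333,4.667), (5,6), (5,4).
By the shoelace formula its area is 0.67.

0.67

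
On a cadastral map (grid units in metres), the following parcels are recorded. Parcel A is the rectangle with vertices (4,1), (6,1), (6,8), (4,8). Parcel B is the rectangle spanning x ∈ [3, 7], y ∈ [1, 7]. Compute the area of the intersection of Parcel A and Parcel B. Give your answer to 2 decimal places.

12.00

|Parcel A∩Parcel B|: x∈[4,6], y∈[1,7] → 2·6 = 12.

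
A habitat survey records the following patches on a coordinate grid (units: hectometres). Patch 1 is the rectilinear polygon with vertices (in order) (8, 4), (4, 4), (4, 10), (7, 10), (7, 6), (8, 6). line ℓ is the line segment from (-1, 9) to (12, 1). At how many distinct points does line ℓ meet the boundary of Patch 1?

The segment meets the boundary at (7.125,4), (4,5.923).

2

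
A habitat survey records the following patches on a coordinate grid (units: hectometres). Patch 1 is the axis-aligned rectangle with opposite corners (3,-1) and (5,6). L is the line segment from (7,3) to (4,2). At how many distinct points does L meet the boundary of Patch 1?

1

The segment meets the boundary at (5,2.333).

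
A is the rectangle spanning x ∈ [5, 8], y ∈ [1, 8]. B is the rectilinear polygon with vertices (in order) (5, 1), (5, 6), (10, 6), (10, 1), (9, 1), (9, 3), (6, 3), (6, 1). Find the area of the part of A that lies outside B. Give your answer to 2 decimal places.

|A| = 21, |A∩B| = 11.
|A ∖ B| = |A| − |A∩B| = 21 − 11 = 10.00.

10.00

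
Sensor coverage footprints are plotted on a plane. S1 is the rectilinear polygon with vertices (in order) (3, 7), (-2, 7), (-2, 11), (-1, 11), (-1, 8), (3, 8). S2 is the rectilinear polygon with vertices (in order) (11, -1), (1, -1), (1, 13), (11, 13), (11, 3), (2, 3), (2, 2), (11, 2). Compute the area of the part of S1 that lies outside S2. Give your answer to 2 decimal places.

|S1| = 8, |S1∩S2| = 2.
|S1 ∖ S2| = |S1| − |S1∩S2| = 8 − 2 = 6.00.

6.00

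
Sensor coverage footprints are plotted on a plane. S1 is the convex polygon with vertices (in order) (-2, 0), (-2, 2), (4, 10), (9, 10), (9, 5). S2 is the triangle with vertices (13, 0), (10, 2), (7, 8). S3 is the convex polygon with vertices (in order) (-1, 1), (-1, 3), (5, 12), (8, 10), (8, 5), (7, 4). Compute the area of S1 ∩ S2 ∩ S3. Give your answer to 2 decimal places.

0.33

The intersection is the polygon with vertices (7,8), (8,6.667), (8,6).
By the shoelace formula its area is 0.33.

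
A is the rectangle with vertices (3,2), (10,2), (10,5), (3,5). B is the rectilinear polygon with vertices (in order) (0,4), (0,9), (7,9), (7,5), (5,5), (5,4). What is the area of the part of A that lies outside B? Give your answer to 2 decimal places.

|A| = 21, |A∩B| = 2.
|A ∖ B| = |A| − |A∩B| = 21 − 2 = 19.00.

19.00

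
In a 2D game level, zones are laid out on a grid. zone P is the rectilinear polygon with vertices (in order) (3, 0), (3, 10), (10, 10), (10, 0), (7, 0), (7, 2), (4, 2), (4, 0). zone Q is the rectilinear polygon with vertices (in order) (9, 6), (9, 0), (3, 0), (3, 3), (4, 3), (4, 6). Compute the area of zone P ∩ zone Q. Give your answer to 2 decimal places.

27.00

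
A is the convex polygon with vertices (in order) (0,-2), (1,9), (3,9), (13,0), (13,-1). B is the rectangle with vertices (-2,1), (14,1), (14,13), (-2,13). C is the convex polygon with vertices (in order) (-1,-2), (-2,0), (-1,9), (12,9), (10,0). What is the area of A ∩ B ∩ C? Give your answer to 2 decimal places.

53.42

The intersection is the polygon with vertices (3,9), (10.5,2.25), (10.222,1), (0.273,1), (1,9).
By the shoelace formula its area is 53.42.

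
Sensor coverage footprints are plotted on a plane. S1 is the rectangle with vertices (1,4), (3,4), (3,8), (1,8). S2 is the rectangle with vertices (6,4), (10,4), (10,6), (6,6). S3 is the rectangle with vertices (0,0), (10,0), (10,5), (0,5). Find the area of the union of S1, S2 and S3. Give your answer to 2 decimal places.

60.00

By inclusion–exclusion:
Individual areas: |S1| = 8, |S2| = 8, |S3| = 50.
|S1∩S2| = 0 (no overlap).
|S1∩S3|: x∈[1,3], y∈[4,5] → 2·1 = 2.
|S2∩S3|: x∈[6,10], y∈[4,5] → 4·1 = 4.
|S1∩S2∩S3| = 0.
|S1 ∪ S2 ∪ S3| = 66 − 6 + 0 = 60.00.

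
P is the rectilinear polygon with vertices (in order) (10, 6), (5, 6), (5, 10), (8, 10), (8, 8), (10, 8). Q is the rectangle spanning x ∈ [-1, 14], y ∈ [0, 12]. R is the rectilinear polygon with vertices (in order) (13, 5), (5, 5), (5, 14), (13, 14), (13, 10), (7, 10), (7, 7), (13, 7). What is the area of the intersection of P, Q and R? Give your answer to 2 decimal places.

11.00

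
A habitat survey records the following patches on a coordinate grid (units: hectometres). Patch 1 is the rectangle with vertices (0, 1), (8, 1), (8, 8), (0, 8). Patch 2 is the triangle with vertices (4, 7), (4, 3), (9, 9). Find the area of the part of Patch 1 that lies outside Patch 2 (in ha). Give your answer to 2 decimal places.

46.85

|Patch 1| = 56, |Patch 1∩Patch 2| = 9.15.
|Patch 1 ∖ Patch 2| = |Patch 1| − |Patch 1∩Patch 2| = 56 − 9.15 = 46.85.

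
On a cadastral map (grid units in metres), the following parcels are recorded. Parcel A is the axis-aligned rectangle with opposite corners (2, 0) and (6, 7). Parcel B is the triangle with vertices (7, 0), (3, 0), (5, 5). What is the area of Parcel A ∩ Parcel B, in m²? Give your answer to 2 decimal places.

8.75

The intersection is the polygon with vertices (6,0), (3,0), (5,5), (6,2.5).
By the shoelace formula its area is 8.75.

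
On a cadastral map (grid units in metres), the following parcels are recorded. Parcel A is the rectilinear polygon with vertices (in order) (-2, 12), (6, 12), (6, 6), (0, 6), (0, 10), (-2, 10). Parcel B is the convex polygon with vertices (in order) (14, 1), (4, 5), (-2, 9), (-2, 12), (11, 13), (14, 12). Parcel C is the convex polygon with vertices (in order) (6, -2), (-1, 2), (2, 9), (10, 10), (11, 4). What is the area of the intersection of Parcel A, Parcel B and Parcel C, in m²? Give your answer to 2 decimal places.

14.10

The intersection is the polygon with vertices (6,6), (2.5,6), (1.111,6.926), (2,9), (6,9.5).
By the shoelace formula its area is 14.10.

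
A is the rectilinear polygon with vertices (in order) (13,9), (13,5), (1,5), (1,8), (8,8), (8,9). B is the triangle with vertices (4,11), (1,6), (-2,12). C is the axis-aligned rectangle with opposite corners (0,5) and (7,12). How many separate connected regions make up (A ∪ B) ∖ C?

(A ∪ B) ∖ C splits into 2 disjoint pieces (area 23, area 3.6667).

2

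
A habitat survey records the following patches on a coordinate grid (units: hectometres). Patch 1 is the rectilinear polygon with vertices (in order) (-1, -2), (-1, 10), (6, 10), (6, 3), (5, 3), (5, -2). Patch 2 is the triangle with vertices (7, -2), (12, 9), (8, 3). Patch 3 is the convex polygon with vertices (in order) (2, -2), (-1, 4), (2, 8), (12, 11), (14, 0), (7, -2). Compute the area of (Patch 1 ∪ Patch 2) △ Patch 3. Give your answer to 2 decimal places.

105.20

|Patch 1 ∪ Patch 2| = 86.
|(Patch 1 ∪ Patch 2) ∩ Patch 3| = 59.4.
|(Patch 1 ∪ Patch 2) △ Patch 3| = 86 + 138 − 118.8 = 105.20.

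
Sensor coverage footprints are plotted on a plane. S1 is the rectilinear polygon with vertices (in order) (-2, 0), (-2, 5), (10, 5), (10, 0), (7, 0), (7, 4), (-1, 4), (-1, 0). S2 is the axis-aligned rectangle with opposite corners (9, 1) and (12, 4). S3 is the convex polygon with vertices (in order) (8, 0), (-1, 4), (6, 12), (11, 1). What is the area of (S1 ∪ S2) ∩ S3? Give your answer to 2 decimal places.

|S1 ∪ S2| = 34.
|(S1 ∪ S2) ∩ S3| = 22.04.

22.04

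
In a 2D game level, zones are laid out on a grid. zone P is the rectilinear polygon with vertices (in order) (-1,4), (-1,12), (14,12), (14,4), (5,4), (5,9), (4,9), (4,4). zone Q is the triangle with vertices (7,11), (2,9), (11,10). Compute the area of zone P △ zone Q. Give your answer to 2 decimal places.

108.50

|zone P| = 115, |zone Q| = 6.5, |zone P∩zone Q| = 6.5.
|zone P △ zone Q| = |zone P| + |zone Q| − 2·|zone P∩zone Q| = 115 + 6.5 − 13 = 108.50.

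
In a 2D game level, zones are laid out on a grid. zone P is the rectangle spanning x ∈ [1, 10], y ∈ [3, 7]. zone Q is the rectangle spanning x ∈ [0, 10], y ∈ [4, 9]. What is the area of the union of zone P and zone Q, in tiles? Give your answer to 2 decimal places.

59.00

By inclusion–exclusion:
Individual areas: |zone P| = 36, |zone Q| = 50.
|zone P∩zone Q|: x∈[1,10], y∈[4,7] → 9·3 = 27.
|zone P ∪ zone Q| = 86 − 27 = 59.00.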